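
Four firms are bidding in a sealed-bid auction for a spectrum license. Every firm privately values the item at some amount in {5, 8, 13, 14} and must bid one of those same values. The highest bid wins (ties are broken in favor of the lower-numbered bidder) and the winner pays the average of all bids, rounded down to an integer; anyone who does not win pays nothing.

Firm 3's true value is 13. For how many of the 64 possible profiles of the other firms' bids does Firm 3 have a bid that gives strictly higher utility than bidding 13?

Others bid (5, 5, 5): truth gives 6; bid 8 gives 8 > 6. Violating.
Others bid (5, 5, 8): truth gives 6; bid 8 gives 7 > 6. Violating.
Others bid (5, 5, 14): truth gives 0; bid 14 gives 4 > 0. Violating.
Others bid (5, 8, 14): truth gives 0; bid 14 gives 3 > 0. Violating.
Others bid (5, 5, 13): truth gives 4; no alternative beats it.
Others bid (5, 8, 5): truth gives 6; no alternative beats it.
(Checking all 64 profiles: 24 have a profitable deviation, 40 do not.)

24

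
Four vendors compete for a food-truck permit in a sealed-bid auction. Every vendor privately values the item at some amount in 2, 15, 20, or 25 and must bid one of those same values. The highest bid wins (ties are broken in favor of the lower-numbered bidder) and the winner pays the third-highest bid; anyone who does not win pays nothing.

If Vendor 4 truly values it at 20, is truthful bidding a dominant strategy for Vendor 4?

Consider the case where Vendor 1 bids 2, Vendor 2 bids 2 and Vendor 3 bids 20.
Truthful bid 20: loses, pays 0, utility 0.
Bid 25 instead: wins, pays 2, utility 20 - 2 = 18.
Since 18 > 0, bidding 25 is strictly better here, so truthful bidding is not dominant.

No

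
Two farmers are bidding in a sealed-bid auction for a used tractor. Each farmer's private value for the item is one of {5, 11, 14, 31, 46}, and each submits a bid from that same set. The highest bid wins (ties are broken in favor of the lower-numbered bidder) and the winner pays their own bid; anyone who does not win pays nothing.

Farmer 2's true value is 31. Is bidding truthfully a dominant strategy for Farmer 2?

No

Consider the case where Farmer 1 bids 5.
Truthful bid 31: wins, pays 31, utility 31 - 31 = 0.
Bid 11 instead: wins, pays 11, utility 31 - 11 = 20.
Since 20 > 0, bidding 11 is strictly better here, so truthful bidding is not dominant.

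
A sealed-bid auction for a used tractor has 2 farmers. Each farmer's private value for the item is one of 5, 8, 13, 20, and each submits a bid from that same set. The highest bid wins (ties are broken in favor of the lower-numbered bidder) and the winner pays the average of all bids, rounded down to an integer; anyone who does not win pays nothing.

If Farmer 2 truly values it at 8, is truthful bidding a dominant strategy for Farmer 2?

Yes

Check each profile of the others' bids and compare truth against every alternative bid.
Others bid (5): truth gives 2, best alternative gives 0.
Others bid (8): truth gives 0, best alternative gives 0.
Others bid (13): truth gives 0, best alternative gives 0.
Others bid (20): truth gives 0, best alternative gives 0.
In every case the truthful bid is at least as good as any alternative, so it is a dominant strategy.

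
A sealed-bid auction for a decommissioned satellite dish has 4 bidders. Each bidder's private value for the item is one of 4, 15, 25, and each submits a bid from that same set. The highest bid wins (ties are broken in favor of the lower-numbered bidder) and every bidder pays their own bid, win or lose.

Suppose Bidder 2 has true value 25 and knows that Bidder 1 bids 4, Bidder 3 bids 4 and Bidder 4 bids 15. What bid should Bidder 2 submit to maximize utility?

15

Bid 4: loses but pays 4, utility -4.
Bid 15: wins, pays 15, utility 25 - 15 = 10.
Bid 25: wins, pays 25, utility 25 - 25 = 0.
The best choice is 15 with utility 10.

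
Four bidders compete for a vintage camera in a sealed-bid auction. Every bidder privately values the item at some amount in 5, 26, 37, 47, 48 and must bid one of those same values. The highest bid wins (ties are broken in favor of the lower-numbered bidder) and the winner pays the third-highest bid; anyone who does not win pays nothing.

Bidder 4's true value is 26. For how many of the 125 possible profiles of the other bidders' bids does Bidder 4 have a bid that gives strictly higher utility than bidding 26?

9

Others bid (5, 5, 26): truth gives 0; bid 37 gives 21 > 0. Violating.
Others bid (5, 5, 37): truth gives 0; bid 47 gives 21 > 0. Violating.
Others bid (5, 5, 47): truth gives 0; bid 48 gives 21 > 0. Violating.
Others bid (5, 26, 5): truth gives 0; bid 37 gives 21 > 0. Violating.
Others bid (5, 5, 5): truth gives 21; no alternative beats it.
Others bid (5, 5, 48): truth gives 0; no alternative beats it.
(Checking all 125 profiles: 9 have a profitable deviation, 116 do not.)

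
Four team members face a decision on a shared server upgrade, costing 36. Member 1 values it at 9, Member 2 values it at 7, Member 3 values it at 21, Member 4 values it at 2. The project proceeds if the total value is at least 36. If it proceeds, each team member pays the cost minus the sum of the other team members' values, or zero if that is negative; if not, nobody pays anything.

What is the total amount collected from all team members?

28

Total value 39 ≥ cost 36, so it is built.
Member 1: others sum to 30; max(0, 36 - 30) = 6.
Member 2: others sum to 32; max(0, 36 - 32) = 4.
Member 3: others sum to 18; max(0, 36 - 18) = 18.
Member 4: others sum to 37; max(0, 36 - 37) = 0.
Total collected = 6 + 4 + 18 + 0 = 28.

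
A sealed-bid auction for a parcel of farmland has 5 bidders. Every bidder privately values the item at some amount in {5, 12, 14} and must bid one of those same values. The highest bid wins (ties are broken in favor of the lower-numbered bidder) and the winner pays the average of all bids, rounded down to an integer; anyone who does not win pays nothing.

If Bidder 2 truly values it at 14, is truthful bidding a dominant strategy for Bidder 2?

Consider the case where Bidder 1 bids 5, Bidder 3 bids 5, Bidder 4 bids 5 and Bidder 5 bids 12.
Truthful bid 14: wins, pays 8, utility 14 - 8 = 6.
Bid 12 instead: wins, pays 7, utility 14 - 7 = 7.
Since 7 > 6, bidding 12 is strictly better here, so truthful bidding is not dominant.

No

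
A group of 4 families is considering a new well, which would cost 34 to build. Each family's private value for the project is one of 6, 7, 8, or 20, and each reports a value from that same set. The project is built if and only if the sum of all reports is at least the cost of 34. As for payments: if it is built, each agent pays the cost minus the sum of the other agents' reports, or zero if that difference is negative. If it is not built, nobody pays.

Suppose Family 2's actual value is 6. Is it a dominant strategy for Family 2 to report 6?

Yes

Check each profile of the others' reports and compare truth against every alternative report.
Others report (6, 8, 20): truth gives 6, best alternative gives 6.
Others report (6, 20, 8): truth gives 6, best alternative gives 6.
Others report (6, 20, 20): truth gives 6, best alternative gives 6.
Others report (7, 7, 20): truth gives 6, best alternative gives 6.
Others report (7, 8, 20): truth gives 6, best alternative gives 6.
Others report (7, 20, 7): truth gives 6, best alternative gives 6.
(Remaining 58 profiles checked similarly; truth is weakly best in each.)
In every case the truthful report is at least as good as any alternative, so it is a dominant strategy.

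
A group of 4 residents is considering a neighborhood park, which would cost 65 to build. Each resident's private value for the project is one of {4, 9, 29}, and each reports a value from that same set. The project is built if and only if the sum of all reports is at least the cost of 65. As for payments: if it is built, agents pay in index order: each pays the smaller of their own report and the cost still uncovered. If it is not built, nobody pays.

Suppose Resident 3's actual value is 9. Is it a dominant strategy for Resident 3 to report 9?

Consider the case where Resident 1 reports 4, Resident 2 reports 29 and Resident 4 reports 29.
Truthful report 9: project built, pays 9, utility 9 - 9 = 0.
Report 4 instead: project built, pays 4, utility 9 - 4 = 5.
Since 5 > 0, reporting 4 is strictly better here, so truthful reporting is not dominant.

No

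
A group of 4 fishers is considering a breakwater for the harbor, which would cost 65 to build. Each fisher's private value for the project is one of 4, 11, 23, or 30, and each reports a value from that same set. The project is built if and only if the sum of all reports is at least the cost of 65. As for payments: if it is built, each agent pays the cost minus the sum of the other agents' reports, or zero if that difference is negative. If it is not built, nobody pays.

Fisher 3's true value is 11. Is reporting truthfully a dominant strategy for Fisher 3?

Yes

Check each profile of the others' reports and compare truth against every alternative report.
Others report (11, 30, 30): truth gives 11, best alternative gives 11.
Others report (23, 23, 23): truth gives 11, best alternative gives 11.
Others report (23, 23, 30): truth gives 11, best alternative gives 11.
Others report (23, 30, 23): truth gives 11, best alternative gives 11.
Others report (23, 30, 30): truth gives 11, best alternative gives 11.
Others report (30, 11, 30): truth gives 11, best alternative gives 11.
(Remaining 58 profiles checked similarly; truth is weakly best in each.)
In every case the truthful report is at least as good as any alternative, so it is a dominant strategy.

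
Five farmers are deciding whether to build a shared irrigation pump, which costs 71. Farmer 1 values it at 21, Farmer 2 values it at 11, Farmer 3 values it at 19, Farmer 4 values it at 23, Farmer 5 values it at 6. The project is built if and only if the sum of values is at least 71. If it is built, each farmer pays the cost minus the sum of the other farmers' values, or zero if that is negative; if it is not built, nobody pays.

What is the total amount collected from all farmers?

Total value 80 ≥ cost 71, so it is built.
Farmer 1: others sum to 59; max(0, 71 - 59) = 12.
Farmer 2: others sum to 69; max(0, 71 - 69) = 2.
Farmer 3: others sum to 61; max(0, 71 - 61) = 10.
Farmer 4: others sum to 57; max(0, 71 - 57) = 14.
Farmer 5: others sum to 74; max(0, 71 - 74) = 0.
Total collected = 12 + 2 + 10 + 14 + 0 = 38.

38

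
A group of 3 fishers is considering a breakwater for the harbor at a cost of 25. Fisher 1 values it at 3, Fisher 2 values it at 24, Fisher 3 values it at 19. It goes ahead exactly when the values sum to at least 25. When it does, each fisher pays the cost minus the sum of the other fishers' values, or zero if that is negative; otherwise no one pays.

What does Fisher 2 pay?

3

Total value 46 ≥ cost 25, so the project is built.
The other fishers' values sum to 22.
Cost minus that sum is 25 - 22 = 3.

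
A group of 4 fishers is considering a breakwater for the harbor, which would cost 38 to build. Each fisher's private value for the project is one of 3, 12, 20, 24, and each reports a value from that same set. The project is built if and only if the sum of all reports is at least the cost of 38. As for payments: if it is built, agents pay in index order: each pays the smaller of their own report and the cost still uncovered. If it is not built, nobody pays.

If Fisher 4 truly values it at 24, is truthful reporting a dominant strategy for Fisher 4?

Yes

Check each profile of the others' reports and compare truth against every alternative report.
Others report (3, 12, 24): truth gives 24, best alternative gives 24.
Others report (3, 20, 20): truth gives 24, best alternative gives 24.
Others report (3, 20, 24): truth gives 24, best alternative gives 24.
Others report (3, 24, 12): truth gives 24, best alternative gives 24.
Others report (3, 24, 20): truth gives 24, best alternative gives 24.
Others report (3, 24, 24): truth gives 24, best alternative gives 24.
(Remaining 58 profiles checked similarly; truth is weakly best in each.)
In every case the truthful report is at least as good as any alternative, so it is a dominant strategy.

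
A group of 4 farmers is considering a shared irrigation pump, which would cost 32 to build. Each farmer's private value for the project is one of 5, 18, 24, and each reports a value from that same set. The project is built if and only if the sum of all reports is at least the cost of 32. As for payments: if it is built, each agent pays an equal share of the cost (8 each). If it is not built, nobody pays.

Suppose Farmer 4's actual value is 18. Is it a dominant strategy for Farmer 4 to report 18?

Check each profile of the others' reports and compare truth against every alternative report.
Others report (5, 5, 5): truth gives 10, best alternative gives 10.
Others report (5, 5, 18): truth gives 10, best alternative gives 10.
Others report (5, 5, 24): truth gives 10, best alternative gives 10.
Others report (5, 18, 5): truth gives 10, best alternative gives 10.
Others report (5, 18, 18): truth gives 10, best alternative gives 10.
Others report (5, 18, 24): truth gives 10, best alternative gives 10.
(Remaining 21 profiles checked similarly; truth is weakly best in each.)
In every case the truthful report is at least as good as any alternative, so it is a dominant strategy.

Yes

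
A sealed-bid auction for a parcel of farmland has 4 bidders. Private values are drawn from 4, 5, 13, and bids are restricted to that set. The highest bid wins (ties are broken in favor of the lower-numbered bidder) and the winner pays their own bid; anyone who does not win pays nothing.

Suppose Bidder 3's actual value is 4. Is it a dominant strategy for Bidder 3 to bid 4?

Check each profile of the others' bids and compare truth against every alternative bid.
Others bid (4, 4, 4): truth gives 0, best alternative gives -1.
Others bid (4, 4, 5): truth gives 0, best alternative gives -1.
Others bid (4, 4, 13): truth gives 0, best alternative gives 0.
Others bid (4, 5, 4): truth gives 0, best alternative gives 0.
Others bid (4, 5, 5): truth gives 0, best alternative gives 0.
Others bid (4, 5, 13): truth gives 0, best alternative gives 0.
(Remaining 21 profiles checked similarly; truth is weakly best in each.)
In every case the truthful bid is at least as good as any alternative, so it is a dominant strategy.

Yes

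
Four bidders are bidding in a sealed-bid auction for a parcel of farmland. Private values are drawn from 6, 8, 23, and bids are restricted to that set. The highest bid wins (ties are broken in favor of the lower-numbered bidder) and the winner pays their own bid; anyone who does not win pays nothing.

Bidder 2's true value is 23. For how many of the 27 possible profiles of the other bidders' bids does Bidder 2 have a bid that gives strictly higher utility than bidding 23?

Others bid (6, 6, 6): truth gives 0; bid 8 gives 15 > 0. Violating.
Others bid (6, 6, 8): truth gives 0; bid 8 gives 15 > 0. Violating.
Others bid (6, 8, 6): truth gives 0; bid 8 gives 15 > 0. Violating.
Others bid (6, 8, 8): truth gives 0; bid 8 gives 15 > 0. Violating.
Others bid (6, 6, 23): truth gives 0; no alternative beats it.
Others bid (6, 8, 23): truth gives 0; no alternative beats it.
(Checking all 27 profiles: 4 have a profitable deviation, 23 do not.)

4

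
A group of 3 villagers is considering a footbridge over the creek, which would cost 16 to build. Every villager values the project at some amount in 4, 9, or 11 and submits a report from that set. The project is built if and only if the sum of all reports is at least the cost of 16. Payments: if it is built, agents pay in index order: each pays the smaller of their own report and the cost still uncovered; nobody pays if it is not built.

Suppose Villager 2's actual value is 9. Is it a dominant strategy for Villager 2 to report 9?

No

Consider the case where Villager 1 reports 4 and Villager 3 reports 9.
Truthful report 9: project built, pays 9, utility 9 - 9 = 0.
Report 4 instead: project built, pays 4, utility 9 - 4 = 5.
Since 5 > 0, reporting 4 is strictly better here, so truthful reporting is not dominant.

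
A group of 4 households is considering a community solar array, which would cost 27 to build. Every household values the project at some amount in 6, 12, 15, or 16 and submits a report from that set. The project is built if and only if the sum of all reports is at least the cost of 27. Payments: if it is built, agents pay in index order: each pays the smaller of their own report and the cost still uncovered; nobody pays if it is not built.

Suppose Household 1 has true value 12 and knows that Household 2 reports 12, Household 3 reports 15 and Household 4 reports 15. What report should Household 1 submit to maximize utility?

Report 6: project built, pays 6, utility 12 - 6 = 6.
Report 12: project built, pays 12, utility 12 - 12 = 0.
Report 15: project built, pays 15, utility 12 - 15 = -3.
Report 16: project built, pays 16, utility 12 - 16 = -4.
The best choice is 6 with utility 6.

6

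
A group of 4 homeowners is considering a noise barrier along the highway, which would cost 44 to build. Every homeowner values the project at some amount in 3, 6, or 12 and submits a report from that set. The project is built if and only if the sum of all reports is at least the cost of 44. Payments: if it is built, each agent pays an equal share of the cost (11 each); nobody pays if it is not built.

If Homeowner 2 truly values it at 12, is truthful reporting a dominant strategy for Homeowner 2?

Yes

Check each profile of the others' reports and compare truth against every alternative report.
Others report (12, 12, 12): truth gives 1, best alternative gives 0.
Others report (3, 3, 3): truth gives 0, best alternative gives 0.
Others report (3, 3, 6): truth gives 0, best alternative gives 0.
Others report (3, 3, 12): truth gives 0, best alternative gives 0.
Others report (3, 6, 3): truth gives 0, best alternative gives 0.
Others report (3, 6, 6): truth gives 0, best alternative gives 0.
(Remaining 21 profiles checked similarly; truth is weakly best in each.)
In every case the truthful report is at least as good as any alternative, so it is a dominant strategy.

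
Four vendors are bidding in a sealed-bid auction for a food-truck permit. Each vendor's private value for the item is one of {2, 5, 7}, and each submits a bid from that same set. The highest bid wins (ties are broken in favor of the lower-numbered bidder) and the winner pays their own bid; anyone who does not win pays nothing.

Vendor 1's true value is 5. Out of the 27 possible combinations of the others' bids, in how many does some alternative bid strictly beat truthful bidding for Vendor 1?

Others bid (2, 2, 2): truth gives 0; bid 2 gives 3 > 0. Violating.
Others bid (2, 2, 5): truth gives 0; no alternative beats it.
Others bid (2, 2, 7): truth gives 0; no alternative beats it.
(Checking all 27 profiles: 1 has a profitable deviation, 26 do not.)

1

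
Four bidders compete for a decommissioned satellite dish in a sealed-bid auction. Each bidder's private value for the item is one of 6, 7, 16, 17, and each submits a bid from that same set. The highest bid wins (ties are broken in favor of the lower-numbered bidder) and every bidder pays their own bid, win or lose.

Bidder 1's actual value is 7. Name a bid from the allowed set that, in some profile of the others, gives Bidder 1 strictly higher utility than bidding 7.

6

Suppose Bidder 2 bids 6, Bidder 3 bids 6 and Bidder 4 bids 6.
Bid 7: wins, pays 7, utility 7 - 7 = 0.
Bid 6: wins, pays 6, utility 7 - 6 = 1.
So bidding 6 beats truth here (1 > 0).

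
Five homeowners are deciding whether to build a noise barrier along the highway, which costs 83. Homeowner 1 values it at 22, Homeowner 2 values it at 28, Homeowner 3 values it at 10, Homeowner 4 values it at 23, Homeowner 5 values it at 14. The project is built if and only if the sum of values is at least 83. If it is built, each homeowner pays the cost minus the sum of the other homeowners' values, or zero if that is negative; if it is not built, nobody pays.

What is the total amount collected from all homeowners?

31

Total value 97 ≥ cost 83, so it is built.
Homeowner 1: others sum to 75; max(0, 83 - 75) = 8.
Homeowner 2: others sum to 69; max(0, 83 - 69) = 14.
Homeowner 3: others sum to 87; max(0, 83 - 87) = 0.
Homeowner 4: others sum to 74; max(0, 83 - 74) = 9.
Homeowner 5: others sum to 83; max(0, 83 - 83) = 0.
Total collected = 8 + 14 + 0 + 9 + 0 = 31.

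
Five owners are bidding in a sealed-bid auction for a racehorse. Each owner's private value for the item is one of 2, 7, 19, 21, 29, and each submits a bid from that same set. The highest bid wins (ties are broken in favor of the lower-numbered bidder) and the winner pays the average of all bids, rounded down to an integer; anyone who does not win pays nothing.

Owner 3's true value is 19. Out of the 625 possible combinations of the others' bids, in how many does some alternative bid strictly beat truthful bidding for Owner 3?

253

Others bid (2, 2, 2, 2): truth gives 14; bid 7 gives 16 > 14. Violating.
Others bid (2, 2, 2, 7): truth gives 13; bid 7 gives 15 > 13. Violating.
Others bid (2, 2, 2, 21): truth gives 0; bid 21 gives 10 > 0. Violating.
Others bid (2, 2, 2, 29): truth gives 0; bid 29 gives 7 > 0. Violating.
Others bid (2, 2, 2, 19): truth gives 11; no alternative beats it.
Others bid (2, 2, 7, 19): truth gives 10; no alternative beats it.
(Checking all 625 profiles: 253 have a profitable deviation, 372 do not.)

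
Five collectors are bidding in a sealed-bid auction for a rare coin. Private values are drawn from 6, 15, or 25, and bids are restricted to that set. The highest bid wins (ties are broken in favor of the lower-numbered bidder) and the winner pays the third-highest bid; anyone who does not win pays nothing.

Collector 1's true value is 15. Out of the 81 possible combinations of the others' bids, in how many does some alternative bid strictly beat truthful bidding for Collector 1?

4

Others bid (6, 6, 6, 25): truth gives 0; bid 25 gives 9 > 0. Violating.
Others bid (6, 6, 25, 6): truth gives 0; bid 25 gives 9 > 0. Violating.
Others bid (6, 25, 6, 6): truth gives 0; bid 25 gives 9 > 0. Violating.
Others bid (25, 6, 6, 6): truth gives 0; bid 25 gives 9 > 0. Violating.
Others bid (6, 6, 6, 6): truth gives 9; no alternative beats it.
Others bid (6, 6, 6, 15): truth gives 9; no alternative beats it.
(Checking all 81 profiles: 4 have a profitable deviation, 77 do not.)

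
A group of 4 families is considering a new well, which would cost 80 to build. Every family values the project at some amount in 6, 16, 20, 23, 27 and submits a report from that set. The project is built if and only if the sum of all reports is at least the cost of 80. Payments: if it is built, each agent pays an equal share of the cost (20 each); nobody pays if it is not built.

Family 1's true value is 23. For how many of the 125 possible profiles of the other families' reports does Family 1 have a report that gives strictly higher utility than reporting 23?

Others report (6, 20, 27): truth gives 0; report 27 gives 3 > 0. Violating.
Others report (6, 23, 27): truth gives 0; report 27 gives 3 > 0. Violating.
Others report (6, 27, 20): truth gives 0; report 27 gives 3 > 0. Violating.
Others report (6, 27, 23): truth gives 0; report 27 gives 3 > 0. Violating.
Others report (6, 6, 6): truth gives 0; no alternative beats it.
Others report (6, 6, 16): truth gives 0; no alternative beats it.
(Checking all 125 profiles: 18 have a profitable deviation, 107 do not.)

18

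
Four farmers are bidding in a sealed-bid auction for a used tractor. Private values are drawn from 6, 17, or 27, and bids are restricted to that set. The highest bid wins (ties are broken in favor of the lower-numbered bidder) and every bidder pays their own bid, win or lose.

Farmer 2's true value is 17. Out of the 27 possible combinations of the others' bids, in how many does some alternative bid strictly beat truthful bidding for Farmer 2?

Others bid (6, 6, 27): truth gives -17; bid 6 gives -6 > -17. Violating.
Others bid (6, 17, 27): truth gives -17; bid 6 gives -6 > -17. Violating.
Others bid (6, 27, 6): truth gives -17; bid 6 gives -6 > -17. Violating.
Others bid (6, 27, 17): truth gives -17; bid 6 gives -6 > -17. Violating.
Others bid (6, 6, 6): truth gives 0; no alternative beats it.
Others bid (6, 6, 17): truth gives 0; no alternative beats it.
(Checking all 27 profiles: 23 have a profitable deviation, 4 do not.)

23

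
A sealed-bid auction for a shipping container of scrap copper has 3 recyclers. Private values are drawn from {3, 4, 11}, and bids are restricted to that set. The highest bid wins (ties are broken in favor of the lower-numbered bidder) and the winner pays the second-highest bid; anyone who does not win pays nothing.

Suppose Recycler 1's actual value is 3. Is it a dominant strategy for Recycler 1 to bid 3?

Yes

Check each profile of the others' bids and compare truth against every alternative bid.
Others bid (3, 4): truth gives 0, best alternative gives -1.
Others bid (4, 3): truth gives 0, best alternative gives -1.
Others bid (4, 4): truth gives 0, best alternative gives -1.
Others bid (3, 3): truth gives 0, best alternative gives 0.
Others bid (3, 11): truth gives 0, best alternative gives 0.
Others bid (4, 11): truth gives 0, best alternative gives 0.
(Remaining 3 profiles checked similarly; truth is weakly best in each.)
In every case the truthful bid is at least as good as any alternative, so it is a dominant strategy.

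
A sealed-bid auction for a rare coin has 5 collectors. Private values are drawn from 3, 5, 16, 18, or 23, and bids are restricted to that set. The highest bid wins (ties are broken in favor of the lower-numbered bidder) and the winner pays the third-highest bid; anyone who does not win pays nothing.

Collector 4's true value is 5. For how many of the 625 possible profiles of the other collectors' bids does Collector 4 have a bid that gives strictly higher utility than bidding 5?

Others bid (3, 3, 3, 16): truth gives 0; bid 16 gives 2 > 0. Violating.
Others bid (3, 3, 3, 18): truth gives 0; bid 18 gives 2 > 0. Violating.
Others bid (3, 3, 3, 23): truth gives 0; bid 23 gives 2 > 0. Violating.
Others bid (3, 3, 5, 3): truth gives 0; bid 16 gives 2 > 0. Violating.
Others bid (3, 3, 3, 3): truth gives 2; no alternative beats it.
Others bid (3, 3, 3, 5): truth gives 2; no alternative beats it.
(Checking all 625 profiles: 12 have a profitable deviation, 613 do not.)

12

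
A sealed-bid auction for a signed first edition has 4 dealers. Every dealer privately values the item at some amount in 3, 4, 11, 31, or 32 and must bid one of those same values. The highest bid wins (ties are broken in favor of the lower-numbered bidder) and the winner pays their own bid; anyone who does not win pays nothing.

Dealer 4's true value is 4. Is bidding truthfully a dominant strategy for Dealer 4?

Yes

Check each profile of the others' bids and compare truth against every alternative bid.
Others bid (3, 3, 3): truth gives 0, best alternative gives 0.
Others bid (3, 3, 4): truth gives 0, best alternative gives 0.
Others bid (3, 3, 11): truth gives 0, best alternative gives 0.
Others bid (3, 3, 31): truth gives 0, best alternative gives 0.
Others bid (3, 3, 32): truth gives 0, best alternative gives 0.
Others bid (3, 4, 3): truth gives 0, best alternative gives 0.
(Remaining 119 profiles checked similarly; truth is weakly best in each.)
In every case the truthful bid is at least as good as any alternative, so it is a dominant strategy.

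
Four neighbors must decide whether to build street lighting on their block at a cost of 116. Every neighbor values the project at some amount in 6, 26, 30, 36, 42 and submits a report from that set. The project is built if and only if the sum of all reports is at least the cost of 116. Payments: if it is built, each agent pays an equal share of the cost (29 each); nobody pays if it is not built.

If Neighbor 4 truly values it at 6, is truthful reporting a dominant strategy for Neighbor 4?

Check each profile of the others' reports and compare truth against every alternative report.
Others report (6, 42, 42): truth gives 0, best alternative gives -23.
Others report (26, 26, 42): truth gives 0, best alternative gives -23.
Others report (26, 30, 36): truth gives 0, best alternative gives -23.
Others report (26, 30, 42): truth gives 0, best alternative gives -23.
Others report (26, 36, 30): truth gives 0, best alternative gives -23.
Others report (26, 36, 36): truth gives 0, best alternative gives -23.
(Remaining 119 profiles checked similarly; truth is weakly best in each.)
In every case the truthful report is at least as good as any alternative, so it is a dominant strategy.

Yes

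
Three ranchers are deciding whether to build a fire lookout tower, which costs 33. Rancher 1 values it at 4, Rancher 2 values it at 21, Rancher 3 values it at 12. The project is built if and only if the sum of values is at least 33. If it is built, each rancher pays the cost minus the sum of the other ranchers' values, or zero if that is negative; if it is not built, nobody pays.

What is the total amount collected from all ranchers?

25

Total value 37 ≥ cost 33, so it is built.
Rancher 1: others sum to 33; max(0, 33 - 33) = 0.
Rancher 2: others sum to 16; max(0, 33 - 16) = 17.
Rancher 3: others sum to 25; max(0, 33 - 25) = 8.
Total collected = 0 + 17 + 8 = 25.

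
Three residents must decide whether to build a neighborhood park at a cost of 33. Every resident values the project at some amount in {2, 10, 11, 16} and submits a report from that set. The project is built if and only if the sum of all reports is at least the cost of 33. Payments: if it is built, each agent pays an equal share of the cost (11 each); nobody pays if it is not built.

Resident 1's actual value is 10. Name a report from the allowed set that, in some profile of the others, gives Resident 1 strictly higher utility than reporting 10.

Suppose Resident 2 reports 10 and Resident 3 reports 16.
Report 10: project built, pays 11, utility 10 - 11 = -1.
Report 2: project not built, utility 0.
So reporting 2 beats truth here (0 > -1).

2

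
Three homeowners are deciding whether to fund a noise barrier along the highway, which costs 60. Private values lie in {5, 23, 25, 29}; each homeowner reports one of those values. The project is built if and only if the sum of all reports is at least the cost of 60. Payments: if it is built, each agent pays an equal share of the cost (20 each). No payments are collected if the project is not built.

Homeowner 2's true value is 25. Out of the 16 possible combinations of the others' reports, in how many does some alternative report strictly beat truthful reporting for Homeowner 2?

Others report (5, 29): truth gives 0; report 29 gives 5 > 0. Violating.
Others report (29, 5): truth gives 0; report 29 gives 5 > 0. Violating.
Others report (5, 5): truth gives 0; no alternative beats it.
Others report (5, 23): truth gives 0; no alternative beats it.
(Checking all 16 profiles: 2 have a profitable deviation, 14 do not.)

2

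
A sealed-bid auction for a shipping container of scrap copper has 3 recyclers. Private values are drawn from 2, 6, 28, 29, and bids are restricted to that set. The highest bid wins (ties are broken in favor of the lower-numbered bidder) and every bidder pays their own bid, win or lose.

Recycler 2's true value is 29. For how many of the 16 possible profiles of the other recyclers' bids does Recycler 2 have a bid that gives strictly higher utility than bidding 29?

Others bid (2, 2): truth gives 0; bid 6 gives 23 > 0. Violating.
Others bid (2, 6): truth gives 0; bid 6 gives 23 > 0. Violating.
Others bid (2, 28): truth gives 0; bid 28 gives 1 > 0. Violating.
Others bid (6, 2): truth gives 0; bid 28 gives 1 > 0. Violating.
Others bid (2, 29): truth gives 0; no alternative beats it.
Others bid (6, 29): truth gives 0; no alternative beats it.
(Checking all 16 profiles: 10 have a profitable deviation, 6 do not.)

10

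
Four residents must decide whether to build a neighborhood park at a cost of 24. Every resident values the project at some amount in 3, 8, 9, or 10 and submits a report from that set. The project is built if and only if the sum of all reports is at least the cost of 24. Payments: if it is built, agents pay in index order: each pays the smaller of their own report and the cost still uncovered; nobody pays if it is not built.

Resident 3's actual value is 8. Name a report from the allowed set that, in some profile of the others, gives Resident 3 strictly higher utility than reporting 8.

3

Suppose Resident 1 reports 3, Resident 2 reports 8 and Resident 4 reports 10.
Report 8: project built, pays 8, utility 8 - 8 = 0.
Report 3: project built, pays 3, utility 8 - 3 = 5.
So reporting 3 beats truth here (5 > 0).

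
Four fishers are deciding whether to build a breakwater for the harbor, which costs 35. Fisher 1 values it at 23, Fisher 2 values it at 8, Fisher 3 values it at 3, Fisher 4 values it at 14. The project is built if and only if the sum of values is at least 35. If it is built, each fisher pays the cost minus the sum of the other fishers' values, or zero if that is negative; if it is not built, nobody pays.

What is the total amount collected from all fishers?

Total value 48 ≥ cost 35, so it is built.
Fisher 1: others sum to 25; max(0, 35 - 25) = 10.
Fisher 2: others sum to 40; max(0, 35 - 40) = 0.
Fisher 3: others sum to 45; max(0, 35 - 45) = 0.
Fisher 4: others sum to 34; max(0, 35 - 34) = 1.
Total collected = 10 + 0 + 0 + 1 = 11.

11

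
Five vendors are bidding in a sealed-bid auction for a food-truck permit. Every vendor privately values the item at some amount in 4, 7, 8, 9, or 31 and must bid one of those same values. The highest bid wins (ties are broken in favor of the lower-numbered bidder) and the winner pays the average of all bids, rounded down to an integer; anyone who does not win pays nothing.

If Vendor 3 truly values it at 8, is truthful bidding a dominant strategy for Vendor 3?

No

Consider the case where Vendor 1 bids 4, Vendor 2 bids 4, Vendor 4 bids 4 and Vendor 5 bids 9.
Truthful bid 8: loses, pays 0, utility 0.
Bid 9 instead: wins, pays 6, utility 8 - 6 = 2.
Since 2 > 0, bidding 9 is strictly better here, so truthful bidding is not dominant.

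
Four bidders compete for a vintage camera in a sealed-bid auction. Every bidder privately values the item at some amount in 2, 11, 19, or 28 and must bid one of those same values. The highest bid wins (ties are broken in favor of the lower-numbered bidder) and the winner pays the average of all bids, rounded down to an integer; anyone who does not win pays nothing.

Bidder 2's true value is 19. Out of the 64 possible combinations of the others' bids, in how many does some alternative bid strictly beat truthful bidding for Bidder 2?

Others bid (2, 2, 2): truth gives 13; bid 11 gives 15 > 13. Violating.
Others bid (2, 2, 11): truth gives 11; bid 11 gives 13 > 11. Violating.
Others bid (2, 2, 28): truth gives 0; bid 28 gives 4 > 0. Violating.
Others bid (2, 11, 2): truth gives 11; bid 11 gives 13 > 11. Violating.
Others bid (2, 2, 19): truth gives 9; no alternative beats it.
Others bid (2, 11, 19): truth gives 7; no alternative beats it.
(Checking all 64 profiles: 16 have a profitable deviation, 48 do not.)

16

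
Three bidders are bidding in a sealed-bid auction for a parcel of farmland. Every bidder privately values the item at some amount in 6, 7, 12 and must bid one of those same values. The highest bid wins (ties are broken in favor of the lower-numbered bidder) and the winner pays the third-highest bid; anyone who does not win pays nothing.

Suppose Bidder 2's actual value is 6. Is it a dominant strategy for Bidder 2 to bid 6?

Yes

Check each profile of the others' bids and compare truth against every alternative bid.
Others bid (6, 6): truth gives 0, best alternative gives 0.
Others bid (6, 7): truth gives 0, best alternative gives 0.
Others bid (6, 12): truth gives 0, best alternative gives 0.
Others bid (7, 6): truth gives 0, best alternative gives 0.
Others bid (7, 7): truth gives 0, best alternative gives 0.
Others bid (7, 12): truth gives 0, best alternative gives 0.
(Remaining 3 profiles checked similarly; truth is weakly best in each.)
In every case the truthful bid is at least as good as any alternative, so it is a dominant strategy.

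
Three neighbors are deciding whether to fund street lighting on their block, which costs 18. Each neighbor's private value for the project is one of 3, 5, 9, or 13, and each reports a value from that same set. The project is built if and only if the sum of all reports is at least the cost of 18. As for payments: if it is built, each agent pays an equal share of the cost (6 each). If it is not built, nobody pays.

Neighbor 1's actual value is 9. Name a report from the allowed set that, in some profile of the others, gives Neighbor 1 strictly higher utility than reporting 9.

13

Suppose Neighbor 2 reports 3 and Neighbor 3 reports 3.
Report 9: project not built, utility 0.
Report 13: project built, pays 6, utility 9 - 6 = 3.
So reporting 13 beats truth here (3 > 0).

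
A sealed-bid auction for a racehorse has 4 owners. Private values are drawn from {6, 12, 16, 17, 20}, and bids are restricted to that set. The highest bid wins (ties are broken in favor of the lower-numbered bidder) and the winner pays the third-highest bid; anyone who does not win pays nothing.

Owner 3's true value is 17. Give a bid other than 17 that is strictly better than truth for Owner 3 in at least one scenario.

Suppose Owner 1 bids 6, Owner 2 bids 6 and Owner 4 bids 20.
Bid 17: loses, pays 0, utility 0.
Bid 20: wins, pays 6, utility 17 - 6 = 11.
So bidding 20 beats truth here (11 > 0).

20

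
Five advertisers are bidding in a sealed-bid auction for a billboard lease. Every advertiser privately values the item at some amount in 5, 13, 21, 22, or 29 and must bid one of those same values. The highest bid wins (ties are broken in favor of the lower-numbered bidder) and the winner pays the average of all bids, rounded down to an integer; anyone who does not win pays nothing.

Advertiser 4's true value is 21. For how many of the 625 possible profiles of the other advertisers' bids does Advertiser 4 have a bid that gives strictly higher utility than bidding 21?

Others bid (5, 5, 5, 5): truth gives 13; bid 13 gives 15 > 13. Violating.
Others bid (5, 5, 5, 13): truth gives 12; bid 13 gives 13 > 12. Violating.
Others bid (5, 5, 5, 22): truth gives 0; bid 22 gives 10 > 0. Violating.
Others bid (5, 5, 5, 29): truth gives 0; bid 29 gives 7 > 0. Violating.
Others bid (5, 5, 5, 21): truth gives 10; no alternative beats it.
Others bid (5, 5, 13, 5): truth gives 12; no alternative beats it.
(Checking all 625 profiles: 219 have a profitable deviation, 406 do not.)

219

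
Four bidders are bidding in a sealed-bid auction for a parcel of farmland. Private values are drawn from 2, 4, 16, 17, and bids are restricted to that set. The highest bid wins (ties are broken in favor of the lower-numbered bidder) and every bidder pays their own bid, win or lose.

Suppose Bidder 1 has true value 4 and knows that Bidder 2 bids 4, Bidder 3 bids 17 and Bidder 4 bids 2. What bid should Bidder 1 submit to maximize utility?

Bid 2: loses but pays 2, utility -2.
Bid 4: loses but pays 4, utility -4.
Bid 16: loses but pays 16, utility -16.
Bid 17: wins, pays 17, utility 4 - 17 = -13.
The best choice is 2 with utility -2.

2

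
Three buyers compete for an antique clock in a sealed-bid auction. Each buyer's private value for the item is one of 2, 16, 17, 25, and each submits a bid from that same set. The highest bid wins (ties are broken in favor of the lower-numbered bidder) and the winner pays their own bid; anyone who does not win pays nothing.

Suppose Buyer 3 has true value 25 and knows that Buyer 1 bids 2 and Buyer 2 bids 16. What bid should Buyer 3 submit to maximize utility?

Bid 2: loses, pays 0, utility 0.
Bid 16: loses, pays 0, utility 0.
Bid 17: wins, pays 17, utility 25 - 17 = 8.
Bid 25: wins, pays 25, utility 25 - 25 = 0.
The best choice is 17 with utility 8.

17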